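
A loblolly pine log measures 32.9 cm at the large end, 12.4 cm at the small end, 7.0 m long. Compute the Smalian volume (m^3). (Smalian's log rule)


Smalian: V = (A1 + A2)/2 * L,  A = pi*(D/200)^2
A1 = pi*(32.9/200)^2 = 0.085012 m^2
A2 = pi*(12.4/200)^2 = 0.012076 m^2
V = (0.085012+0.012076)/2*7.0 = 0.3398 m^3

0.3398


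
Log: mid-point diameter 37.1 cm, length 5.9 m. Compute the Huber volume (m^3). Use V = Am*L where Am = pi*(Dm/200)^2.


Huber: V = Am * L,  Am = pi*(Dm/200)^2
Am = pi*(37.1/200)^2 = 0.108103 m^2
V = 0.108103*5.9 = 0.6378 m^3

0.6378


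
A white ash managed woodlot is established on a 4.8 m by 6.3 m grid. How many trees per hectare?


Formula: TPH = 10000 m^2/ha / (spacing_x * spacing_y)
Area per tree = 4.8 m * 6.3 m = 30.24 m^2
TPH = 10000 / 30.24 = 331 trees/ha

331


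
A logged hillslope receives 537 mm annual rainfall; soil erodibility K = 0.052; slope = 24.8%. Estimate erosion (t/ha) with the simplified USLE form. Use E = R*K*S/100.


Formula: E = R * K * S / 100  (simplified USLE)
R * K = 537 * 0.052 = 27.924
E = 27.924 * 24.8 / 100 = 6.93 t/ha

6.93


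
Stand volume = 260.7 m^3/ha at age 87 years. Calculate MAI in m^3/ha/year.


Formula: MAI = Total Volume / Stand Age
MAI = 260.7 m^3/ha / 87 years
MAI = 3.0 m^3/ha/year

3.0


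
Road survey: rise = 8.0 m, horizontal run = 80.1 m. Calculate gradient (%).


Formula: Gradient = rise / run * 100
Gradient = 8.0 / 80.1 * 100 = 10.0%

10.0


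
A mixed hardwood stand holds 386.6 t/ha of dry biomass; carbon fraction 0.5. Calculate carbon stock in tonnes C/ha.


Formula: Carbon Stock = Biomass * Carbon Fraction
C = 386.6 t/ha * 0.5
C = 193.3 t C/ha

193.3


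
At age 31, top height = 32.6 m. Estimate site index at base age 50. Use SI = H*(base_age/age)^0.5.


Formula: SI = H_dom * (base_age / age)^0.5
Age ratio = 50 / 31 = 1.6129
sqrt(age_ratio) = 1.27
SI = 32.6 * 1.27 = 41.4 m

41.4


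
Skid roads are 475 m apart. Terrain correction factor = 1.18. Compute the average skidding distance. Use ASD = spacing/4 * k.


Formula: ASD = (spacing / 4) * correction
Uncorrected distance = spacing / 4 = 475 / 4 = 118.75 m
ASD = 118.75 * 1.18 = 140 m

140


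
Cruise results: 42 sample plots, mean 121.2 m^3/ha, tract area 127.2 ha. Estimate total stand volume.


Formula: Total Volume = Mean Volume per ha * Total Area
Total Volume = 121.2 m^3/ha * 127.2 ha
Total Volume = 15417 m^3

15417


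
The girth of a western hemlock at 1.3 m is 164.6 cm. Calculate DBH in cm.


Formula: DBH = C / pi
DBH = 164.6 / pi
pi = 3.14159...
DBH = 52.4 cm

52.4


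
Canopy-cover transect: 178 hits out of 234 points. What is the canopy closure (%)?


Formula: Canopy closure = covered points / total points * 100
Closure = 178 / 234 * 100
Closure = 0.7607 * 100 = 76.1%

76.1


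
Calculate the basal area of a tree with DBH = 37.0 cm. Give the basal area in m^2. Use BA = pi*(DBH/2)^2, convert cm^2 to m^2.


Formula: BA = pi * (DBH/2)^2 / 10000  (cm^2 to m^2)
Radius = DBH/2 = 37.0/2 = 18.5 cm
BA = pi * 18.5^2 / 10000
   = 1075.2101 cm^2 / 10000
   = 0.1075 m^2

0.1075


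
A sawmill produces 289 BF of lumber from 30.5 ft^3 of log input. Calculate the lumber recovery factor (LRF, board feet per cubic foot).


Formula: LRF = Lumber Output (BF) / Log Input (ft^3)
LRF = 289 BF / 30.5 ft^3
LRF = 9.48 BF/ft^3

9.48


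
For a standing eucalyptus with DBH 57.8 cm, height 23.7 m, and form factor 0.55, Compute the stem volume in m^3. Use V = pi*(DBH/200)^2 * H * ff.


Formula: V = pi * (DBH/200)^2 * H * ff
Radius = DBH/200 = 57.8/200 = 0.289 m
Radius^2 = 0.289^2 = 0.083521 m^2
V = pi * 0.083521 * 23.7 * 0.55
V = 3.42 m^3

3.42


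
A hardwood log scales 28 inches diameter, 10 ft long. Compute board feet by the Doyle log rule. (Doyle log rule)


Doyle: BF = (D - 4)^2 * L / 16
Adjusted diameter = 28 - 4 = 24 in
(D-4)^2 = 24^2 = 576
BF = 576 * 10 / 16 = 360 BF

360


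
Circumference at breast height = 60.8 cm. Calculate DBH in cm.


Formula: DBH = C / pi
DBH = 60.8 / pi
pi = 3.14159...
DBH = 19.4 cm

19.4


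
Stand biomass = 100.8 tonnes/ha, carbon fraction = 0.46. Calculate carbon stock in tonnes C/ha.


Formula: Carbon Stock = Biomass * Carbon Fraction
C = 100.8 t/ha * 0.46
C = 46.4 t C/ha

46.4


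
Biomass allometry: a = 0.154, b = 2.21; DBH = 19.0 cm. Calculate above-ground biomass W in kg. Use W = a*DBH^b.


Formula: W = a * DBH^b  (allometric power law)
DBH^b = 19.0^2.21 = 669.9547
W = 0.154 * 669.9547 = 103.2 kg

103.2


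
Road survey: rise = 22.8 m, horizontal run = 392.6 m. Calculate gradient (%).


Formula: Gradient = rise / run * 100
Gradient = 22.8 / 392.6 * 100 = 5.8%

5.8


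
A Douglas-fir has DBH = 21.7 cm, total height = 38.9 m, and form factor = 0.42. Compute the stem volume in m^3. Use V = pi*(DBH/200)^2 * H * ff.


Formula: V = pi * (DBH/200)^2 * H * ff
Radius = DBH/200 = 21.7/200 = 0.1085 m
Radius^2 = 0.1085^2 = 0.01177225 m^2
V = pi * 0.01177225 * 38.9 * 0.42
V = 0.604 m^3

0.604


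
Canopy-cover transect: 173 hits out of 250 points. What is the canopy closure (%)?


Formula: Canopy closure = covered points / total points * 100
Closure = 173 / 250 * 100
Closure = 0.692 * 100 = 69.2%

69.2


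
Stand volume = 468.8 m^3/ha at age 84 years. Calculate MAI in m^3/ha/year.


Formula: MAI = Total Volume / Stand Age
MAI = 468.8 m^3/ha / 84 years
MAI = 5.58 m^3/ha/year

5.58


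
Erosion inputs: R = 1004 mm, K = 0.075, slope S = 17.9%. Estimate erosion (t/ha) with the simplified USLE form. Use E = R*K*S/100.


Formula: E = R * K * S / 100  (simplified USLE)
R * K = 1004 * 0.075 = 75.3
E = 75.3 * 17.9 / 100 = 13.48 t/ha

13.48


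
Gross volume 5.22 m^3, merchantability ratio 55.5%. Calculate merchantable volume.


Formula: MV = V_total * (merchantable_pct / 100)
Merchantable fraction = 55.5% / 100 = 0.555
MV = 5.22 m^3 * 0.555 = 2.897 m^3

2.897


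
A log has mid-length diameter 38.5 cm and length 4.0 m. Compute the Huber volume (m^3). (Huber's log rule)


Huber: V = Am * L,  Am = pi*(Dm/200)^2
Am = pi*(38.5/200)^2 = 0.116416 m^2
V = 0.116416*4.0 = 0.4657 m^3

0.4657


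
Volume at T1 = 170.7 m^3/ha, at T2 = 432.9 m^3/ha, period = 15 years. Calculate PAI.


Formula: PAI = (V_T2 - V_T1) / (T2 - T1)
Volume increment = 432.9 - 170.7 = 262.2 m^3/ha
PAI = 262.2 / 15 = 17.48 m^3/ha/year

17.48


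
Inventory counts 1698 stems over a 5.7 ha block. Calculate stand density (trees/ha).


Formula: Stand Density = N_trees / Area_ha
Density = 1698 trees / 5.7 ha
Density = 298 trees/ha

298


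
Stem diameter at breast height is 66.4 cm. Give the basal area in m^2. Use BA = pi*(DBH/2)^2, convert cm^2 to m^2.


Formula: BA = pi * (DBH/2)^2 / 10000  (cm^2 to m^2)
Radius = DBH/2 = 66.4/2 = 33.2 cm
BA = pi * 33.2^2 / 10000
   = 3462.7891 cm^2 / 10000
   = 0.3463 m^2

0.3463


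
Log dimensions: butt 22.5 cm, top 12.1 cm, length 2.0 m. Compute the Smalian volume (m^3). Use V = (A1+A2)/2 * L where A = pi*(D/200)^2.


Smalian: V = (A1 + A2)/2 * L,  A = pi*(D/200)^2
A1 = pi*(22.5/200)^2 = 0.039761 m^2
A2 = pi*(12.1/200)^2 = 0.011499 m^2
V = (0.039761+0.011499)/2*2.0 = 0.0513 m^3

0.0513


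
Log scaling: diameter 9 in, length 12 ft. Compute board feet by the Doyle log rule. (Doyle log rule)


Doyle: BF = (D - 4)^2 * L / 16
Adjusted diameter = 9 - 4 = 5 in
(D-4)^2 = 5^2 = 25
BF = 25 * 12 / 16 = 19 BF

19


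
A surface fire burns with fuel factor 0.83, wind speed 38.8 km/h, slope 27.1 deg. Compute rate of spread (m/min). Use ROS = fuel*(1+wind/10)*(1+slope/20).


Formula: ROS = fuel * (1 + wind/10) * (1 + slope/20)
Wind factor = 1 + 38.8/10 = 4.88
Slope factor = 1 + 27.1/20 = 2.355
ROS = 0.83 * 4.88 * 2.355 = 9.54 m/min

9.54


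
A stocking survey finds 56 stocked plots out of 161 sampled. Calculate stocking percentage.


Formula: Stocking % = stocked plots / total plots * 100
Stocking = 56 / 161 * 100
Stocking = 0.3478 * 100 = 34.8%

34.8


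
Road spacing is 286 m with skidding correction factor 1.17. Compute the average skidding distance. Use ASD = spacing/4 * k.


Formula: ASD = (spacing / 4) * correction
Uncorrected distance = spacing / 4 = 286 / 4 = 71.5 m
ASD = 71.5 * 1.17 = 84 m

84


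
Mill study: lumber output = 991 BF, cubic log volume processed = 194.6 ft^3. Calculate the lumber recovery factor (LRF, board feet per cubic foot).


Formula: LRF = Lumber Output (BF) / Log Input (ft^3)
LRF = 991 BF / 194.6 ft^3
LRF = 5.09 BF/ft^3

5.09


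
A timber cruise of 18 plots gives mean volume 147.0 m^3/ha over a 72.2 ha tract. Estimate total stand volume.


Formula: Total Volume = Mean Volume per ha * Total Area
Total Volume = 147.0 m^3/ha * 72.2 ha
Total Volume = 10613 m^3

10613


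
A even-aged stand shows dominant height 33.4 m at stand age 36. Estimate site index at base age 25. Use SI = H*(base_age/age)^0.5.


Formula: SI = H_dom * (base_age / age)^0.5
Age ratio = 25 / 36 = 0.69444
sqrt(age_ratio) = 0.83333
SI = 33.4 * 0.83333 = 27.8 m

27.8


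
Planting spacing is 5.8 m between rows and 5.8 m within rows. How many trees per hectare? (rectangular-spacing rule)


Formula: TPH = 10000 m^2/ha / (spacing_x * spacing_y)
Area per tree = 5.8 m * 5.8 m = 33.64 m^2
TPH = 10000 / 33.64 = 297 trees/ha

297


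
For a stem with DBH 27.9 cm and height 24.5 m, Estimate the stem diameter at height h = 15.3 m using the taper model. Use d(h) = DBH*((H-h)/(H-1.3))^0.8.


Taper: d(h) = DBH * ((H - h) / (H - 1.3))^0.8
Numerator = H - h = 24.5 - 15.3 = 9.2 m
Denominator = H - 1.3 = 24.5 - 1.3 = 23.2 m
Ratio = 9.2 / 23.2 = 0.39655
d = 27.9 * 0.39655^0.8 = 13.3 cm

13.3


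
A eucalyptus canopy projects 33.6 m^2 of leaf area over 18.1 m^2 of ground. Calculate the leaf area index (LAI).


Formula: LAI = total leaf area / ground area  (dimensionless)
LAI = 33.6 m^2 / 18.1 m^2
LAI = 1.86

1.86


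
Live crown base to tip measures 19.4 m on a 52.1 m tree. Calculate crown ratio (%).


Formula: Crown Ratio = (Crown Length / Total Height) * 100
CR = (19.4 m / 52.1 m) * 100
CR = 0.3724 * 100 = 37.2%

37.2


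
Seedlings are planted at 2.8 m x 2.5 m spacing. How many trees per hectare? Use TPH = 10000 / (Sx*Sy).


Formula: TPH = 10000 m^2/ha / (spacing_x * spacing_y)
Area per tree = 2.8 m * 2.5 m = 7.0 m^2
TPH = 10000 / 7.0 = 1429 trees/ha

1429


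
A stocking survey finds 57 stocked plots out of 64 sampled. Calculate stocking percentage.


Formula: Stocking % = stocked plots / total plots * 100
Stocking = 57 / 64 * 100
Stocking = 0.8906 * 100 = 89.1%

89.1


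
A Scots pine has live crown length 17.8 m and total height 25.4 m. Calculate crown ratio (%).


Formula: Crown Ratio = (Crown Length / Total Height) * 100
CR = (17.8 m / 25.4 m) * 100
CR = 0.7008 * 100 = 70.1%

70.1


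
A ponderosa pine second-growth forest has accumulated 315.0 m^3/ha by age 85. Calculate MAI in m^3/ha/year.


Formula: MAI = Total Volume / Stand Age
MAI = 315.0 m^3/ha / 85 years
MAI = 3.71 m^3/ha/year

3.71


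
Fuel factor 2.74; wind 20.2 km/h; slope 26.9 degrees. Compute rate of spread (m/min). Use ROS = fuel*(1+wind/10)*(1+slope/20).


Formula: ROS = fuel * (1 + wind/10) * (1 + slope/20)
Wind factor = 1 + 20.2/10 = 3.02
Slope factor = 1 + 26.9/20 = 2.345
ROS = 2.74 * 3.02 * 2.345 = 19.4 m/min

19.4


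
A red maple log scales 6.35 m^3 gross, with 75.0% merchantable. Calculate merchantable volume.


Formula: MV = V_total * (merchantable_pct / 100)
Merchantable fraction = 75.0% / 100 = 0.75
MV = 6.35 m^3 * 0.75 = 4.763 m^3

4.763


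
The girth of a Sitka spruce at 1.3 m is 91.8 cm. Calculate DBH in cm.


Formula: DBH = C / pi
DBH = 91.8 / pi
pi = 3.14159...
DBH = 29.2 cm

29.2


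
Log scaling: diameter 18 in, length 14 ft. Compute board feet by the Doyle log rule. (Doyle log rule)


Doyle: BF = (D - 4)^2 * L / 16
Adjusted diameter = 18 - 4 = 14 in
(D-4)^2 = 14^2 = 196
BF = 196 * 14 / 16 = 172 BF

172


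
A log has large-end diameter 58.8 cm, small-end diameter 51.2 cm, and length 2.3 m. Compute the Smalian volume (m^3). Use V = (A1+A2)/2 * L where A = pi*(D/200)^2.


Smalian: V = (A1 + A2)/2 * L,  A = pi*(D/200)^2
A1 = pi*(58.8/200)^2 = 0.271547 m^2
A2 = pi*(51.2/200)^2 = 0.205887 m^2
V = (0.271547+0.205887)/2*2.3 = 0.549 m^3

0.549


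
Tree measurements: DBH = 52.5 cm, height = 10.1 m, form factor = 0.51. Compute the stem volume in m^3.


Formula: V = pi * (DBH/200)^2 * H * ff
Radius = DBH/200 = 52.5/200 = 0.2625 m
Radius^2 = 0.2625^2 = 0.06890625 m^2
V = pi * 0.06890625 * 10.1 * 0.51
V = 1.115 m^3

1.115


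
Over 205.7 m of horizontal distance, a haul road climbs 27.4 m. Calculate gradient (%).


Formula: Gradient = rise / run * 100
Gradient = 27.4 / 205.7 * 100 = 13.3%

13.3


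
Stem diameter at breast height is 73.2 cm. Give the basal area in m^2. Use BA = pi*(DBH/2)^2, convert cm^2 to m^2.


Formula: BA = pi * (DBH/2)^2 / 10000  (cm^2 to m^2)
Radius = DBH/2 = 73.2/2 = 36.6 cm
BA = pi * 36.6^2 / 10000
   = 4208.3519 cm^2 / 10000
   = 0.4208 m^2

0.4208


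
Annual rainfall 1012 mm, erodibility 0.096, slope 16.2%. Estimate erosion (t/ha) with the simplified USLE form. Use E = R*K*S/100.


Formula: E = R * K * S / 100  (simplified USLE)
R * K = 1012 * 0.096 = 97.152
E = 97.152 * 16.2 / 100 = 15.74 t/ha

15.74


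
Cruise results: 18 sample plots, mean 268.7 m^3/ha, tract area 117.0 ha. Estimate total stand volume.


Formula: Total Volume = Mean Volume per ha * Total Area
Total Volume = 268.7 m^3/ha * 117.0 ha
Total Volume = 31438 m^3

31438


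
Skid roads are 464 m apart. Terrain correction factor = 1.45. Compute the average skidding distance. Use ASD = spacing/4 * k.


Formula: ASD = (spacing / 4) * correction
Uncorrected distance = spacing / 4 = 464 / 4 = 116 m
ASD = 116 * 1.45 = 168 m

168


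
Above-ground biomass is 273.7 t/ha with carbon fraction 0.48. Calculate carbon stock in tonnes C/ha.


Formula: Carbon Stock = Biomass * Carbon Fraction
C = 273.7 t/ha * 0.48
C = 131.4 t C/ha

131.4


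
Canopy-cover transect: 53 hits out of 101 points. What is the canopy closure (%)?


Formula: Canopy closure = covered points / total points * 100
Closure = 53 / 101 * 100
Closure = 0.5248 * 100 = 52.5%

52.5


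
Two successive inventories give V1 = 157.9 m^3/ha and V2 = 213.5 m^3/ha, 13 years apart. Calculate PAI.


Formula: PAI = (V_T2 - V_T1) / (T2 - T1)
Volume increment = 213.5 - 157.9 = 55.6 m^3/ha
PAI = 55.6 / 13 = 4.28 m^3/ha/year

4.28


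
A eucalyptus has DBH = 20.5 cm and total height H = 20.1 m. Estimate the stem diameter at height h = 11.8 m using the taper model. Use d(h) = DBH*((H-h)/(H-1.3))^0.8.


Taper: d(h) = DBH * ((H - h) / (H - 1.3))^0.8
Numerator = H - h = 20.1 - 11.8 = 8.3 m
Denominator = H - 1.3 = 20.1 - 1.3 = 18.8 m
Ratio = 8.3 / 18.8 = 0.44149
d = 20.5 * 0.44149^0.8 = 10.7 cm

10.7


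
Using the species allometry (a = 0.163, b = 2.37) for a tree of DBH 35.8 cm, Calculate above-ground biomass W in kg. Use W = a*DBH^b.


Formula: W = a * DBH^b  (allometric power law)
DBH^b = 35.8^2.37 = 4816.1807
W = 0.163 * 4816.1807 = 785.0 kg

785.0


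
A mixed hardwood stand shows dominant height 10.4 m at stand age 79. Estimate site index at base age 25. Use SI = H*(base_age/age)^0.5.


Formula: SI = H_dom * (base_age / age)^0.5
Age ratio = 25 / 79 = 0.31646
sqrt(age_ratio) = 0.56254
SI = 10.4 * 0.56254 = 5.9 m

5.9


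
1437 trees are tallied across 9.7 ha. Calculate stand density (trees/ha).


Formula: Stand Density = N_trees / Area_ha
Density = 1437 trees / 9.7 ha
Density = 148 trees/ha

148


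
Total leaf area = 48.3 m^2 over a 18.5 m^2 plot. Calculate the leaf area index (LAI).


Formula: LAI = total leaf area / ground area  (dimensionless)
LAI = 48.3 m^2 / 18.5 m^2
LAI = 2.61

2.61


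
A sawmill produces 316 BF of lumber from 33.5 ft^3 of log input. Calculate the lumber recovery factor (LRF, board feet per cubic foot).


Formula: LRF = Lumber Output (BF) / Log Input (ft^3)
LRF = 316 BF / 33.5 ft^3
LRF = 9.43 BF/ft^3

9.43


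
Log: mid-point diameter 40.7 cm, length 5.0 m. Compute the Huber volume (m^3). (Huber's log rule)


Huber: V = Am * L,  Am = pi*(Dm/200)^2
Am = pi*(40.7/200)^2 = 0.1301 m^2
V = 0.1301*5.0 = 0.6505 m^3

0.6505


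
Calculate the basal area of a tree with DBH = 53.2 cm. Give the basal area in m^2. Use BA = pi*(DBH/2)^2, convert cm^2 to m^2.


Formula: BA = pi * (DBH/2)^2 / 10000  (cm^2 to m^2)
Radius = DBH/2 = 53.2/2 = 26.6 cm
BA = pi * 26.6^2 / 10000
   = 2222.8653 cm^2 / 10000
   = 0.2223 m^2

0.2223


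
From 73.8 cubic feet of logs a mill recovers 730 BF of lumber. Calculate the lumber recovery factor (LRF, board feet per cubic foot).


Formula: LRF = Lumber Output (BF) / Log Input (ft^3)
LRF = 730 BF / 73.8 ft^3
LRF = 9.89 BF/ft^3

9.89


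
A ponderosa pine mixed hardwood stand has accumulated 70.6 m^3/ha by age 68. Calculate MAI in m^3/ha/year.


Formula: MAI = Total Volume / Stand Age
MAI = 70.6 m^3/ha / 68 years
MAI = 1.04 m^3/ha/year

1.04


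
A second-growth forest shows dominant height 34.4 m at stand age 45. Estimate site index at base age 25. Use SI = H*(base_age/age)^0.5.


Formula: SI = H_dom * (base_age / age)^0.5
Age ratio = 25 / 45 = 0.55556
sqrt(age_ratio) = 0.74536
SI = 34.4 * 0.74536 = 25.6 m

25.6


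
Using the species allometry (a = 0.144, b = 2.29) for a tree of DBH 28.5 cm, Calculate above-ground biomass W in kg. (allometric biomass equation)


Formula: W = a * DBH^b  (allometric power law)
DBH^b = 28.5^2.29 = 2145.8271
W = 0.144 * 2145.8271 = 309.0 kg

309.0


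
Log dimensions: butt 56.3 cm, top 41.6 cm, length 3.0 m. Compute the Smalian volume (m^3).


Smalian: V = (A1 + A2)/2 * L,  A = pi*(D/200)^2
A1 = pi*(56.3/200)^2 = 0.248947 m^2
A2 = pi*(41.6/200)^2 = 0.135918 m^2
V = (0.248947+0.135918)/2*3.0 = 0.5773 m^3

0.5773


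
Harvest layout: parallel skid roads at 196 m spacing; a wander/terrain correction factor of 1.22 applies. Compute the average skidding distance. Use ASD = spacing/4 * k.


Formula: ASD = (spacing / 4) * correction
Uncorrected distance = spacing / 4 = 196 / 4 = 49 m
ASD = 49 * 1.22 = 60 m

60


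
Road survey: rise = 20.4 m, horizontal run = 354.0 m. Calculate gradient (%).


Formula: Gradient = rise / run * 100
Gradient = 20.4 / 354.0 * 100 = 5.8%

5.8


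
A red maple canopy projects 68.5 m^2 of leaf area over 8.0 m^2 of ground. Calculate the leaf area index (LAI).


Formula: LAI = total leaf area / ground area  (dimensionless)
LAI = 68.5 m^2 / 8.0 m^2
LAI = 8.56

8.56


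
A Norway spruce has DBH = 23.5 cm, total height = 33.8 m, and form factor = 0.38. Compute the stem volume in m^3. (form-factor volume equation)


Formula: V = pi * (DBH/200)^2 * H * ff
Radius = DBH/200 = 23.5/200 = 0.1175 m
Radius^2 = 0.1175^2 = 0.01380625 m^2
V = pi * 0.01380625 * 33.8 * 0.38
V = 0.557 m^3

0.557


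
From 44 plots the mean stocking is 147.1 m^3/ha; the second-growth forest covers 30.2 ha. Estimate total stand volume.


Formula: Total Volume = Mean Volume per ha * Total Area
Total Volume = 147.1 m^3/ha * 30.2 ha
Total Volume = 4442 m^3

4442


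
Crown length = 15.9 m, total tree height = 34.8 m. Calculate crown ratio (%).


Formula: Crown Ratio = (Crown Length / Total Height) * 100
CR = (15.9 m / 34.8 m) * 100
CR = 0.4569 * 100 = 45.7%

45.7


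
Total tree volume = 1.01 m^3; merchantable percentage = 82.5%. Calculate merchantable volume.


Formula: MV = V_total * (merchantable_pct / 100)
Merchantable fraction = 82.5% / 100 = 0.825
MV = 1.01 m^3 * 0.825 = 0.833 m^3

0.833


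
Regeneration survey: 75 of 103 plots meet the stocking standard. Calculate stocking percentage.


Formula: Stocking % = stocked plots / total plots * 100
Stocking = 75 / 103 * 100
Stocking = 0.7282 * 100 = 72.8%

72.8


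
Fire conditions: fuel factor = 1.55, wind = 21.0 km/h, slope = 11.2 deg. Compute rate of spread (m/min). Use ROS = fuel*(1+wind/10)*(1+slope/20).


Formula: ROS = fuel * (1 + wind/10) * (1 + slope/20)
Wind factor = 1 + 21.0/10 = 3.1
Slope factor = 1 + 11.2/20 = 1.56
ROS = 1.55 * 3.1 * 1.56 = 7.5 m/min

7.5


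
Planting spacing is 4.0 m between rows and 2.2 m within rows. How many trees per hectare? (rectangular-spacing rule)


Formula: TPH = 10000 m^2/ha / (spacing_x * spacing_y)
Area per tree = 4.0 m * 2.2 m = 8.8 m^2
TPH = 10000 / 8.8 = 1136 trees/ha

1136


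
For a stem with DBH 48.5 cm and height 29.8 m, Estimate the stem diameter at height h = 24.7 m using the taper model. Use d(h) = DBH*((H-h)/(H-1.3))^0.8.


Taper: d(h) = DBH * ((H - h) / (H - 1.3))^0.8
Numerator = H - h = 29.8 - 24.7 = 5.1 m
Denominator = H - 1.3 = 29.8 - 1.3 = 28.5 m
Ratio = 5.1 / 28.5 = 0.17895
d = 48.5 * 0.17895^0.8 = 12.2 cm

12.2


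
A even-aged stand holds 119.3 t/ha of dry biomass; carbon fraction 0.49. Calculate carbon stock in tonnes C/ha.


Formula: Carbon Stock = Biomass * Carbon Fraction
C = 119.3 t/ha * 0.49
C = 58.5 t C/ha

58.5


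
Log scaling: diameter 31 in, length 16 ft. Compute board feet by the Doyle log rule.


Doyle: BF = (D - 4)^2 * L / 16
Adjusted diameter = 31 - 4 = 27 in
(D-4)^2 = 27^2 = 729
BF = 729 * 16 / 16 = 729 BF

729


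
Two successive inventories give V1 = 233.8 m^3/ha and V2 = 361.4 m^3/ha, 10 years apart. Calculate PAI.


Formula: PAI = (V_T2 - V_T1) / (T2 - T1)
Volume increment = 361.4 - 233.8 = 127.6 m^3/ha
PAI = 127.6 / 10 = 12.76 m^3/ha/year

12.76


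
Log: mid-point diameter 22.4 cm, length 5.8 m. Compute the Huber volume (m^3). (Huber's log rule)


Huber: V = Am * L,  Am = pi*(Dm/200)^2
Am = pi*(22.4/200)^2 = 0.039408 m^2
V = 0.039408*5.8 = 0.2286 m^3

0.2286


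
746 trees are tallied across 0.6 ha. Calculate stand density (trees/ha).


Formula: Stand Density = N_trees / Area_ha
Density = 746 trees / 0.6 ha
Density = 1243 trees/ha

1243


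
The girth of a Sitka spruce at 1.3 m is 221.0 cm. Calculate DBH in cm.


Formula: DBH = C / pi
DBH = 221.0 / pi
pi = 3.14159...
DBH = 70.3 cm

70.3


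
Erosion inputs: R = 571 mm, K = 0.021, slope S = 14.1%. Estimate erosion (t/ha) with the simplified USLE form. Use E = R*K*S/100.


Formula: E = R * K * S / 100  (simplified USLE)
R * K = 571 * 0.021 = 11.991
E = 11.991 * 14.1 / 100 = 1.69 t/ha

1.69


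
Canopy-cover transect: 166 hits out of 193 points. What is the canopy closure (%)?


Formula: Canopy closure = covered points / total points * 100
Closure = 166 / 193 * 100
Closure = 0.8601 * 100 = 86.0%

86.0


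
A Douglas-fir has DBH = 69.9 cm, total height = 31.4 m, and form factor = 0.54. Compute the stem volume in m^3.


Formula: V = pi * (DBH/200)^2 * H * ff
Radius = DBH/200 = 69.9/200 = 0.3495 m
Radius^2 = 0.3495^2 = 0.12215025 m^2
V = pi * 0.12215025 * 31.4 * 0.54
V = 6.507 m^3

6.507


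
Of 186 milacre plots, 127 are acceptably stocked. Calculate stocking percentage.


Formula: Stocking % = stocked plots / total plots * 100
Stocking = 127 / 186 * 100
Stocking = 0.6828 * 100 = 68.3%

68.3


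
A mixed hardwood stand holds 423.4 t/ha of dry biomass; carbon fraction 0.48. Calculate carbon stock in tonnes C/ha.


Formula: Carbon Stock = Biomass * Carbon Fraction
C = 423.4 t/ha * 0.48
C = 203.2 t C/ha

203.2


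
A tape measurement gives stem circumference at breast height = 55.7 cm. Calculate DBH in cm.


Formula: DBH = C / pi
DBH = 55.7 / pi
pi = 3.14159...
DBH = 17.7 cm

17.7


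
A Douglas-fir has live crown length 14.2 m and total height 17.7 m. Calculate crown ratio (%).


Formula: Crown Ratio = (Crown Length / Total Height) * 100
CR = (14.2 m / 17.7 m) * 100
CR = 0.8023 * 100 = 80.2%

80.2


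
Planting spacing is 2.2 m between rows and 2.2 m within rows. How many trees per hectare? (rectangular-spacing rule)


Formula: TPH = 10000 m^2/ha / (spacing_x * spacing_y)
Area per tree = 2.2 m * 2.2 m = 4.84 m^2
TPH = 10000 / 4.84 = 2066 trees/ha

2066


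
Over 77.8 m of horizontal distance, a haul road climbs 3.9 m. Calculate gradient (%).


Formula: Gradient = rise / run * 100
Gradient = 3.9 / 77.8 * 100 = 5.0%

5.0


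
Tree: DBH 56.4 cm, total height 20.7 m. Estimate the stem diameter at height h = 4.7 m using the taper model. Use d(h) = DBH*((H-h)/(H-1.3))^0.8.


Taper: d(h) = DBH * ((H - h) / (H - 1.3))^0.8
Numerator = H - h = 20.7 - 4.7 = 16.0 m
Denominator = H - 1.3 = 20.7 - 1.3 = 19.4 m
Ratio = 16.0 / 19.4 = 0.82474
d = 56.4 * 0.82474^0.8 = 48.3 cm

48.3


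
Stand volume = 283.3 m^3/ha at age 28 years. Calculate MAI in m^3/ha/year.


Formula: MAI = Total Volume / Stand Age
MAI = 283.3 m^3/ha / 28 years
MAI = 10.12 m^3/ha/year

10.12


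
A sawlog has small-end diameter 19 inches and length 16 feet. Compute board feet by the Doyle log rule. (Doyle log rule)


Doyle: BF = (D - 4)^2 * L / 16
Adjusted diameter = 19 - 4 = 15 in
(D-4)^2 = 15^2 = 225
BF = 225 * 16 / 16 = 225 BF

225


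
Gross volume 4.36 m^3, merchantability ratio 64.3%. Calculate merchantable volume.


Formula: MV = V_total * (merchantable_pct / 100)
Merchantable fraction = 64.3% / 100 = 0.643
MV = 4.36 m^3 * 0.643 = 2.803 m^3

2.803


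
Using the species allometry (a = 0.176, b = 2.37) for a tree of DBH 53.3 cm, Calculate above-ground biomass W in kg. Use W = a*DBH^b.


Formula: W = a * DBH^b  (allometric power law)
DBH^b = 53.3^2.37 = 12369.2534
W = 0.176 * 12369.2534 = 2177.0 kg

2177.0


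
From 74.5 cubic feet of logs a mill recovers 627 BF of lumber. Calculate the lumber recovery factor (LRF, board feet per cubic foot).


Formula: LRF = Lumber Output (BF) / Log Input (ft^3)
LRF = 627 BF / 74.5 ft^3
LRF = 8.42 BF/ft^3

8.42


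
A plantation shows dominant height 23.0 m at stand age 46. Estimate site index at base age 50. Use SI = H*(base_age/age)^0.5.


Formula: SI = H_dom * (base_age / age)^0.5
Age ratio = 50 / 46 = 1.08696
sqrt(age_ratio) = 1.04257
SI = 23.0 * 1.04257 = 24.0 m

24.0


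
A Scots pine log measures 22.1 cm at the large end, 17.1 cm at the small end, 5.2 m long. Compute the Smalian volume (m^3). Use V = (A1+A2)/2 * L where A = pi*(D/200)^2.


Smalian: V = (A1 + A2)/2 * L,  A = pi*(D/200)^2
A1 = pi*(22.1/200)^2 = 0.03836 m^2
A2 = pi*(17.1/200)^2 = 0.022966 m^2
V = (0.03836+0.022966)/2*5.2 = 0.1594 m^3

0.1594


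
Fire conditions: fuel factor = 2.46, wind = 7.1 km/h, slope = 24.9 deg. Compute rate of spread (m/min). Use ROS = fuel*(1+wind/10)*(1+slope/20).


Formula: ROS = fuel * (1 + wind/10) * (1 + slope/20)
Wind factor = 1 + 7.1/10 = 1.71
Slope factor = 1 + 24.9/20 = 2.245
ROS = 2.46 * 1.71 * 2.245 = 9.44 m/min

9.44


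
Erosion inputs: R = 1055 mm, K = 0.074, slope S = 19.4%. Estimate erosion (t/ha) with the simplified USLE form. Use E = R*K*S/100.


Formula: E = R * K * S / 100  (simplified USLE)
R * K = 1055 * 0.074 = 78.07
E = 78.07 * 19.4 / 100 = 15.15 t/ha

15.15


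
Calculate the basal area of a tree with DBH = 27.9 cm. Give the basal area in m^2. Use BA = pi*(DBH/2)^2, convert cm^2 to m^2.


Formula: BA = pi * (DBH/2)^2 / 10000  (cm^2 to m^2)
Radius = DBH/2 = 27.9/2 = 13.95 cm
BA = pi * 13.95^2 / 10000
   = 611.3618 cm^2 / 10000
   = 0.0611 m^2

0.0611


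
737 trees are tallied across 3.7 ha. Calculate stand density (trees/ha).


Formula: Stand Density = N_trees / Area_ha
Density = 737 trees / 3.7 ha
Density = 199 trees/ha

199


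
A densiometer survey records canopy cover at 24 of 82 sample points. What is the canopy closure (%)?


Formula: Canopy closure = covered points / total points * 100
Closure = 24 / 82 * 100
Closure = 0.2927 * 100 = 29.3%

29.3


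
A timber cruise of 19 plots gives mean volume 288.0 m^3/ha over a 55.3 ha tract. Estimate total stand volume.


Formula: Total Volume = Mean Volume per ha * Total Area
Total Volume = 288.0 m^3/ha * 55.3 ha
Total Volume = 15926 m^3

15926


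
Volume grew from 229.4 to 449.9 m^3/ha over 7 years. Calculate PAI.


Formula: PAI = (V_T2 - V_T1) / (T2 - T1)
Volume increment = 449.9 - 229.4 = 220.5 m^3/ha
PAI = 220.5 / 7 = 31.5 m^3/ha/year

31.5


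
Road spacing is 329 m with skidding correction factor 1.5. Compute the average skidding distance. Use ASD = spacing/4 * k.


Formula: ASD = (spacing / 4) * correction
Uncorrected distance = spacing / 4 = 329 / 4 = 82.25 m
ASD = 82.25 * 1.5 = 123 m

123


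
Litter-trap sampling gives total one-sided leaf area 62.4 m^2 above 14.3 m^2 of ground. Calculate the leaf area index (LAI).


Formula: LAI = total leaf area / ground area  (dimensionless)
LAI = 62.4 m^2 / 14.3 m^2
LAI = 4.36

4.36


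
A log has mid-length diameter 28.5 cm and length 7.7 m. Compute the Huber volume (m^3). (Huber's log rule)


Huber: V = Am * L,  Am = pi*(Dm/200)^2
Am = pi*(28.5/200)^2 = 0.063794 m^2
V = 0.063794*7.7 = 0.4912 m^3

0.4912


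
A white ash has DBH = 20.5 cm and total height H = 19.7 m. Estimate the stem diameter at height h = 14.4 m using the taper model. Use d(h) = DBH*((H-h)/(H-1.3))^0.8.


Taper: d(h) = DBH * ((H - h) / (H - 1.3))^0.8
Numerator = H - h = 19.7 - 14.4 = 5.3 m
Denominator = H - 1.3 = 19.7 - 1.3 = 18.4 m
Ratio = 5.3 / 18.4 = 0.28804
d = 20.5 * 0.28804^0.8 = 7.6 cm

7.6


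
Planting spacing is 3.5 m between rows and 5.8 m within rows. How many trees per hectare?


Formula: TPH = 10000 m^2/ha / (spacing_x * spacing_y)
Area per tree = 3.5 m * 5.8 m = 20.3 m^2
TPH = 10000 / 20.3 = 493 trees/ha

493


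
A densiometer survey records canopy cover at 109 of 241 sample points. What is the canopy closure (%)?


Formula: Canopy closure = covered points / total points * 100
Closure = 109 / 241 * 100
Closure = 0.4523 * 100 = 45.2%

45.2


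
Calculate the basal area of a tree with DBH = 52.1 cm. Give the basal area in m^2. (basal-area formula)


Formula: BA = pi * (DBH/2)^2 / 10000  (cm^2 to m^2)
Radius = DBH/2 = 52.1/2 = 26.05 cm
BA = pi * 26.05^2 / 10000
   = 2131.8926 cm^2 / 10000
   = 0.2132 m^2

0.2132


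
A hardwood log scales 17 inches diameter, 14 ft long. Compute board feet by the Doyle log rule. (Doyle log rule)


Doyle: BF = (D - 4)^2 * L / 16
Adjusted diameter = 17 - 4 = 13 in
(D-4)^2 = 13^2 = 169
BF = 169 * 14 / 16 = 148 BF

148


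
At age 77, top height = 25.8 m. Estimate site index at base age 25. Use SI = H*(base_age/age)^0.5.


Formula: SI = H_dom * (base_age / age)^0.5
Age ratio = 25 / 77 = 0.32468
sqrt(age_ratio) = 0.5698
SI = 25.8 * 0.5698 = 14.7 m

14.7


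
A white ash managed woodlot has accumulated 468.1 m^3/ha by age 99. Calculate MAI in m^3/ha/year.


Formula: MAI = Total Volume / Stand Age
MAI = 468.1 m^3/ha / 99 years
MAI = 4.73 m^3/ha/year

4.73


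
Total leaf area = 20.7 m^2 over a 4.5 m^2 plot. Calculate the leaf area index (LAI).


Formula: LAI = total leaf area / ground area  (dimensionless)
LAI = 20.7 m^2 / 4.5 m^2
LAI = 4.6

4.6


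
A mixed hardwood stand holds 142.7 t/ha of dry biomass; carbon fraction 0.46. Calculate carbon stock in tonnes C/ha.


Formula: Carbon Stock = Biomass * Carbon Fraction
C = 142.7 t/ha * 0.46
C = 65.6 t C/ha

65.6


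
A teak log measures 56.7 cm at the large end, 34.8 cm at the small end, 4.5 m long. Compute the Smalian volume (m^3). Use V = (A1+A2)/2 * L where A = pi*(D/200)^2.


Smalian: V = (A1 + A2)/2 * L,  A = pi*(D/200)^2
A1 = pi*(56.7/200)^2 = 0.252497 m^2
A2 = pi*(34.8/200)^2 = 0.095115 m^2
V = (0.252497+0.095115)/2*4.5 = 0.7821 m^3

0.7821


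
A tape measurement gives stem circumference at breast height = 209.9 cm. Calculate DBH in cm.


Formula: DBH = C / pi
DBH = 209.9 / pi
pi = 3.14159...
DBH = 66.8 cm

66.8


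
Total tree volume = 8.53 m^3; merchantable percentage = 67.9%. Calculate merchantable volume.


Formula: MV = V_total * (merchantable_pct / 100)
Merchantable fraction = 67.9% / 100 = 0.679
MV = 8.53 m^3 * 0.679 = 5.792 m^3

5.792


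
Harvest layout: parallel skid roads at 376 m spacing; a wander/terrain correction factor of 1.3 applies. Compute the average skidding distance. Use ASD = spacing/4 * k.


Formula: ASD = (spacing / 4) * correction
Uncorrected distance = spacing / 4 = 376 / 4 = 94 m
ASD = 94 * 1.3 = 122 m

122


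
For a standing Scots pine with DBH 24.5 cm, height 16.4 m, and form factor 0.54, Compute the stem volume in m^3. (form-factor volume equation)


Formula: V = pi * (DBH/200)^2 * H * ff
Radius = DBH/200 = 24.5/200 = 0.1225 m
Radius^2 = 0.1225^2 = 0.01500625 m^2
V = pi * 0.01500625 * 16.4 * 0.54
V = 0.418 m^3

0.418


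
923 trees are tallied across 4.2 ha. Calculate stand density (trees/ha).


Formula: Stand Density = N_trees / Area_ha
Density = 923 trees / 4.2 ha
Density = 220 trees/ha

220


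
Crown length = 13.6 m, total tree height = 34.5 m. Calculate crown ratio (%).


Formula: Crown Ratio = (Crown Length / Total Height) * 100
CR = (13.6 m / 34.5 m) * 100
CR = 0.3942 * 100 = 39.4%

39.4


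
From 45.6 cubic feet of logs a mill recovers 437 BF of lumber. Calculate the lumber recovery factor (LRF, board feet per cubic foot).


Formula: LRF = Lumber Output (BF) / Log Input (ft^3)
LRF = 437 BF / 45.6 ft^3
LRF = 9.58 BF/ft^3

9.58


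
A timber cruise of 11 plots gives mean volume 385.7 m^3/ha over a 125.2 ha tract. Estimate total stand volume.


Formula: Total Volume = Mean Volume per ha * Total Area
Total Volume = 385.7 m^3/ha * 125.2 ha
Total Volume = 48290 m^3

48290


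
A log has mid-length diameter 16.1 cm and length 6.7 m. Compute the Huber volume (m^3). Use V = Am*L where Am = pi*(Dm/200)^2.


Huber: V = Am * L,  Am = pi*(Dm/200)^2
Am = pi*(16.1/200)^2 = 0.020358 m^2
V = 0.020358*6.7 = 0.1364 m^3

0.1364


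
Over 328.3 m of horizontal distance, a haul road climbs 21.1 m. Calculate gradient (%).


Formula: Gradient = rise / run * 100
Gradient = 21.1 / 328.3 * 100 = 6.4%

6.4


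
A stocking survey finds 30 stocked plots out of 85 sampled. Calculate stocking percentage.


Formula: Stocking % = stocked plots / total plots * 100
Stocking = 30 / 85 * 100
Stocking = 0.3529 * 100 = 35.3%

35.3


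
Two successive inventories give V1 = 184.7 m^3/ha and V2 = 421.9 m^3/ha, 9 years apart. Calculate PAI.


Formula: PAI = (V_T2 - V_T1) / (T2 - T1)
Volume increment = 421.9 - 184.7 = 237.2 m^3/ha
PAI = 237.2 / 9 = 26.36 m^3/ha/year

26.36


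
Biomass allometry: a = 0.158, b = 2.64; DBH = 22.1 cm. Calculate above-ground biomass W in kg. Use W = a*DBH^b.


Formula: W = a * DBH^b  (allometric power law)
DBH^b = 22.1^2.64 = 3541.5681
W = 0.158 * 3541.5681 = 559.6 kg

559.6


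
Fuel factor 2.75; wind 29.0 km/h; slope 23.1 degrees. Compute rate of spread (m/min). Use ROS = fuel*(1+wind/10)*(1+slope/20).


Formula: ROS = fuel * (1 + wind/10) * (1 + slope/20)
Wind factor = 1 + 29.0/10 = 3.9
Slope factor = 1 + 23.1/20 = 2.155
ROS = 2.75 * 3.9 * 2.155 = 23.11 m/min

23.11


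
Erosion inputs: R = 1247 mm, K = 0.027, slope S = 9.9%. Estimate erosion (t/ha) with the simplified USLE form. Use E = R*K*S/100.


Formula: E = R * K * S / 100  (simplified USLE)
R * K = 1247 * 0.027 = 33.669
E = 33.669 * 9.9 / 100 = 3.33 t/ha

3.33


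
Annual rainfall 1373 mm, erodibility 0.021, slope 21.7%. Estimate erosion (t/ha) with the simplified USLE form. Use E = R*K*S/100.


Formula: E = R * K * S / 100  (simplified USLE)
R * K = 1373 * 0.021 = 28.833
E = 28.833 * 21.7 / 100 = 6.26 t/ha

6.26


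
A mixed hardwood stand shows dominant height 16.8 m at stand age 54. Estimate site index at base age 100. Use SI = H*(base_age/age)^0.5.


Formula: SI = H_dom * (base_age / age)^0.5
Age ratio = 100 / 54 = 1.85185
sqrt(age_ratio) = 1.36083
SI = 16.8 * 1.36083 = 22.9 m

22.9


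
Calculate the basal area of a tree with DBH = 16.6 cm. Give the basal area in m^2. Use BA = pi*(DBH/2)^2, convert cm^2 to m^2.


Formula: BA = pi * (DBH/2)^2 / 10000  (cm^2 to m^2)
Radius = DBH/2 = 16.6/2 = 8.3 cm
BA = pi * 8.3^2 / 10000
   = 216.4243 cm^2 / 10000
   = 0.0216 m^2

0.0216


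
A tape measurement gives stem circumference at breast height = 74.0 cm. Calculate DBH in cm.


Formula: DBH = C / pi
DBH = 74.0 / pi
pi = 3.14159...
DBH = 23.6 cm

23.6


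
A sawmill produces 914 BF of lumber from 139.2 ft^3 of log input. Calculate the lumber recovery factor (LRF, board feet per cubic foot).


Formula: LRF = Lumber Output (BF) / Log Input (ft^3)
LRF = 914 BF / 139.2 ft^3
LRF = 6.57 BF/ft^3

6.57


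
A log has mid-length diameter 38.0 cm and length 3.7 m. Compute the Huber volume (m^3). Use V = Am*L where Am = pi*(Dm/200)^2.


Huber: V = Am * L,  Am = pi*(Dm/200)^2
Am = pi*(38.0/200)^2 = 0.113411 m^2
V = 0.113411*3.7 = 0.4196 m^3

0.4196


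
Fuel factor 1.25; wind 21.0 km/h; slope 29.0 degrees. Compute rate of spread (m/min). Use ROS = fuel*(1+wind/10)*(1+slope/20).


Formula: ROS = fuel * (1 + wind/10) * (1 + slope/20)
Wind factor = 1 + 21.0/10 = 3.1
Slope factor = 1 + 29.0/20 = 2.45
ROS = 1.25 * 3.1 * 2.45 = 9.49 m/min

9.49


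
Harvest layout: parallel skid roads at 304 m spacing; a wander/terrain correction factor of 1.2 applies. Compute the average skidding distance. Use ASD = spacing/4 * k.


Formula: ASD = (spacing / 4) * correction
Uncorrected distance = spacing / 4 = 304 / 4 = 76 m
ASD = 76 * 1.2 = 91 m

91


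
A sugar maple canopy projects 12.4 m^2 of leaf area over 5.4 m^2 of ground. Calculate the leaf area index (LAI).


Formula: LAI = total leaf area / ground area  (dimensionless)
LAI = 12.4 m^2 / 5.4 m^2
LAI = 2.3

2.3


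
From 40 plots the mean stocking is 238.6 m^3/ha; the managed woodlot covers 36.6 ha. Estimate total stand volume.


Formula: Total Volume = Mean Volume per ha * Total Area
Total Volume = 238.6 m^3/ha * 36.6 ha
Total Volume = 8733 m^3

8733


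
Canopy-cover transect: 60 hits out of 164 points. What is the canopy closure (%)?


Formula: Canopy closure = covered points / total points * 100
Closure = 60 / 164 * 100
Closure = 0.3659 * 100 = 36.6%

36.6


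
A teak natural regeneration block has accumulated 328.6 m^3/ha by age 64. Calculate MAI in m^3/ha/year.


Formula: MAI = Total Volume / Stand Age
MAI = 328.6 m^3/ha / 64 years
MAI = 5.13 m^3/ha/year

5.13


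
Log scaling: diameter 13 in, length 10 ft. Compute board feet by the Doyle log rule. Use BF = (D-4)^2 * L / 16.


Doyle: BF = (D - 4)^2 * L / 16
Adjusted diameter = 13 - 4 = 9 in
(D-4)^2 = 9^2 = 81
BF = 81 * 10 / 16 = 51 BF

51


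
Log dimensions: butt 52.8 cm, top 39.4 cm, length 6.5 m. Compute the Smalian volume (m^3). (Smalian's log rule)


Smalian: V = (A1 + A2)/2 * L,  A = pi*(D/200)^2
A1 = pi*(52.8/200)^2 = 0.218956 m^2
A2 = pi*(39.4/200)^2 = 0.121922 m^2
V = (0.218956+0.121922)/2*6.5 = 1.1079 m^3

1.1079


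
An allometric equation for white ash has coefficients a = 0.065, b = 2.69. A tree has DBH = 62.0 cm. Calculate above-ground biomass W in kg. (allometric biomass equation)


Formula: W = a * DBH^b  (allometric power law)
DBH^b = 62.0^2.69 = 66303.0711
W = 0.065 * 66303.0711 = 4309.7 kg

4309.7


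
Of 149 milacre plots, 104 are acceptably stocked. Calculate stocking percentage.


Formula: Stocking % = stocked plots / total plots * 100
Stocking = 104 / 149 * 100
Stocking = 0.698 * 100 = 69.8%

69.8


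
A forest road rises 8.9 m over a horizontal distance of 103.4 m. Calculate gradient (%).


Formula: Gradient = rise / run * 100
Gradient = 8.9 / 103.4 * 100 = 8.6%

8.6


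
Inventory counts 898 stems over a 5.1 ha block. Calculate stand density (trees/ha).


Formula: Stand Density = N_trees / Area_ha
Density = 898 trees / 5.1 ha
Density = 176 trees/ha

176


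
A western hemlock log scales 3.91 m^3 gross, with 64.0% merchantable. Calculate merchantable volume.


Formula: MV = V_total * (merchantable_pct / 100)
Merchantable fraction = 64.0% / 100 = 0.64
MV = 3.91 m^3 * 0.64 = 2.502 m^3

2.502
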